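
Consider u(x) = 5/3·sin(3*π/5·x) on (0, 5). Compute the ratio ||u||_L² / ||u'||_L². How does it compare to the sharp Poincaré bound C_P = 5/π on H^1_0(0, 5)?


||u||_L² / ||u'||_L² = 5/(3*π) < C_P = 5/π.

u(x) = 5/3·sin(3*π/5·x), so u'(x) = π*cos(3*π*x/5).
Writing u(x) = A·sin(kπx/L) with A = 5/3 and k = 3, use ∫_0^L sin²(kπx/L) dx = L/2 and ∫_0^L cos²(kπx/L) dx = L/2.
u² = 25/9·sin²(3*π/5·x) and (u')² = π^2·cos²(3*π/5·x), and each of sin², cos² integrates to L/2 = 5/2 over (0, 5).
∫_0^5 u² dx = 125/18, so ||u||_L² = 5*sqrt(10)/6.
∫_0^5 (u')² dx = 5*π^2/2, so ||u'||_L² = sqrt(10)*π/2.
Ratio ||u||_L² / ||u'||_L² = 5/(3*π).
Sharp Poincaré constant on H^1_0(0, 5) is C_P = L/π = 5/π, achieved by sin(π/5·x).
This is the k = 3 harmonic; the ratio L/(kπ) is strictly less than C_P = L/π, consistent with the sharp inequality ||u||_L² ≤ C_P ||u'||_L².


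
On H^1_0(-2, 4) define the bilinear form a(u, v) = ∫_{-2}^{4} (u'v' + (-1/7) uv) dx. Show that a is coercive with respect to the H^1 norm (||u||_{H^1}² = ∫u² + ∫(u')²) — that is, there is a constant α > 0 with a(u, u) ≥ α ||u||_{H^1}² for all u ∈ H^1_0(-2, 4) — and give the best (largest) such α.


α = (-36/7 + π^2)/(π^2 + 36)

Coercivity of a(·,·) on H^1_0(-2, 4) means a(u, u) ≥ α ||u||_{H^1}² for every u ∈ H^1_0.
The interval has length L = 6, and Poincaré/coercivity depend only on L. Here a(u, u) = ∫(u')² + (-1/7)·∫u².
Here c = -1/7 < 0 with |c| < (π/L)² = π^2/36, so coercivity still holds. The condition a(u,u) ≥ α||u||_{H^1}² reads (1−α)∫(u')² ≥ (α−c)∫u². Any admissible α is ≤ 1 (rapidly oscillating u have ∫u²/∫(u')² → 0), and α = 1 would force 0 ≥ (1−c)∫u², impossible since c < 1; so 1−α > 0. By the sharp Poincaré inequality on H^1_0 of an interval of length L, ∫(u')² ≥ (π/L)²∫u² with equality for the first sine mode sin(π(x−x₀)/L) (x₀ the left endpoint), so the inequality holds for all u iff (1−α)(π/L)² ≥ α − c, i.e. α ≤ ((π/L)² + c)/((π/L)² + 1) = (1 + c(L/π)²)/(1 + (L/π)²). (Direct route, valid since c ≤ 0: Poincaré gives c∫u² ≥ c(L/π)²∫(u')², so a(u,u) ≥ (1 + c(L/π)²)∫(u')², while ||u||_{H^1}² ≤ (1 + (L/π)²)∫(u')²; dividing yields the same α.) With (π/L)² = π^2/36 and c = -1/7, the largest admissible constant is α = ((π/L)² + c)/((π/L)² + 1).
Simplifying, α = (-36/7 + π^2)/(π^2 + 36).


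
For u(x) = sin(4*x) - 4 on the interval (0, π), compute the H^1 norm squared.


||u||_{H^1(0,π)}^2 = 49*π/2

u'(x) = 4*cos(4*x).
Expand u² and (u')² and integrate term by term on (0, π), using: for integers n ≥ 1, ∫_0^π sin²(nx) dx = ∫_0^π cos²(nx) dx = π/2; for n ≠ n', ∫_0^π sin(nx)sin(n'x) dx = ∫_0^π cos(nx)cos(n'x) dx = 0; and by product-to-sum, ∫_0^π sin(nx)cos(n'x) dx = ½∫_0^π [sin((n+n')x) + sin((n−n')x)] dx, which is 0 when n+n' is even and 2n/(n²−n'²) when n+n' is odd (it need not vanish on (0, π)). For the constant mode: ∫_0^π 1 dx = π, ∫_0^π cos(nx) dx = 0, ∫_0^π sin(nx) dx = (1−(−1)^n)/n.
  u² squared terms: (-4)²·∫1 dx = 16·π = 16*π;  (1)²·∫sin(4x)² dx = 1·π/2 = π/2.
  u² cross terms: 2·(-4)·(1)·∫1·sin(4x) dx = -8·(0) = 0.
  So ∫_0^π u² dx = 16*π + π/2 + 0 = 33*π/2.
  (u')² squared terms: (4)²·∫cos(4x)² dx = 16·π/2 = 8*π.
  So ∫_0^π (u')² dx = 8*π.
||u||_{H^1}^2 = (33*π/2) + (8*π) = 49*π/2.


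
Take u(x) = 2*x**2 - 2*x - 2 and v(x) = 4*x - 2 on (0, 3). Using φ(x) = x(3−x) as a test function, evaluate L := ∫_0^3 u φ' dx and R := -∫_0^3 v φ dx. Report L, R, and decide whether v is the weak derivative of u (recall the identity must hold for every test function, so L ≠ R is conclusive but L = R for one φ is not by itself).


LHS = -18, RHS = -18. Yes, v = u' weakly.

u(x) = 2*x**2 - 2*x - 2, classical derivative u'(x) = 4*x - 2.
φ(x) = x(3−x), so φ'(x) = 3 - 2*x.
Note φ(0) = φ(3) = 0, so the boundary term u·φ vanishes.
LHS = ∫_0^3 u(x) φ'(x) dx = ∫_0^3 (-4*x^3 + 10*x^2 - 2*x - 6) dx. Term by term:
  ∫_0^3 -4*x^3 dx = -81;  ∫_0^3 10*x^2 dx = 90;  ∫_0^3 -2*x dx = -9;
  ∫_0^3 -6 dx = -18.
Sum: -81 + 90 − 9 − 18 = -18.
So LHS = -18.
∫_0^3 v(x) φ(x) dx = ∫_0^3 (-4*x^3 + 14*x^2 - 6*x) dx. Term by term:
  ∫_0^3 -4*x^3 dx = -81;  ∫_0^3 14*x^2 dx = 126;  ∫_0^3 -6*x dx = -27.
Sum: -81 + 126 − 27 = 18.
So RHS = -∫_0^3 v(x) φ(x) dx = -18.
LHS = RHS, so the identity holds for this test φ.
Moreover u is smooth here and v(x) = u'(x) = 4*x - 2 pointwise, so the identity holds for every test function. Hence v is the weak derivative of u.


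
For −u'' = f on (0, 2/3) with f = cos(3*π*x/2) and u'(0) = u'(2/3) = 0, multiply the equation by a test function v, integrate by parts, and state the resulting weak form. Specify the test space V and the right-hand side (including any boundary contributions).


V = H^1(0, 2/3) (no boundary constraint on v; u is determined up to an additive constant); weak form: ∫_0^2/3 u'v' dx = ∫_0^2/3 (cos(3*π*x/2)) v dx for all v ∈ V.

Multiply both sides by a test function v and integrate from 0 to 2/3:
  ∫_0^2/3 −u''(x) v(x) dx = ∫_0^2/3 f(x) v(x) dx.
Integrate the LHS by parts once:
  ∫_0^2/3 −u'' v dx = −[u'(x) v(x)]_0^2/3 + ∫_0^2/3 u'(x) v'(x) dx.
Thus ∫_0^2/3 u'(x) v'(x) dx = ∫_0^2/3 f(x) v(x) dx + [u'(x) v(x)]_0^2/3.
Choose V so that boundary terms are either known or forced to vanish.
u has homogeneous Neumann: u'(0) = u'(2/3) = 0. So [u' v]_0^2/3 = 0·v(2/3) − 0·v(0) = 0 for any v; take V = H^1(0, 2/3).
Weak formulation: find u (satisfying any essential BC) such that ∫_0^2/3 u'(x) v'(x) dx = ∫_0^2/3 f v dx for all v ∈ V (homogeneous Neumann, so boundary terms vanish).
Substituting f(x) = cos(3*π*x/2), the right-hand side is ∫_0^2/3 (cos(3*π*x/2)) v dx.
Compatibility check (pure Neumann): taking v ≡ 1 ∈ V gives 0 = ∫_0^2/3 f dx + (0) − (0), i.e. ∫_0^2/3 f dx must equal u'(0) − u'(2/3) = 0. Indeed ∫_0^2/3 (cos(3*π*x/2)) dx = 0, so the data are compatible. The solution is then unique only up to an additive constant (fix it e.g. by requiring ∫_0^2/3 u dx = 0).


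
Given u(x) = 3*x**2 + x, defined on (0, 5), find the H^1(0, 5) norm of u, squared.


||u||_{H^1}^2 = 49555/6

The H^1 norm (squared) on an interval (0, L) is
  ||u||_{H^1}^2 = ∫_0^L u(x)^2 dx + ∫_0^L u'(x)^2 dx.
Compute u'(x) = 6*x + 1.
Then u(x)^2 = 9*x**4 + 6*x**3 + x**2 and u'(x)^2 = 36*x**2 + 12*x + 1.
Integrate each monomial from 0 to 5 using ∫_0^5 c·x^n dx = c·5^(n+1)/(n+1):
  ∫_0^5 u(x)^2 dx = ∫_0^5 (9*x^4 + 6*x^3 + x^2) dx. Term by term:
    ∫_0^5 9*x^4 dx = 5625;  ∫_0^5 6*x^3 dx = 1875/2;  ∫_0^5 x^2 dx = 125/3.
  Sum: 5625 + 1875/2 + 125/3 = 39625/6.
  ∫_0^5 u'(x)^2 dx = ∫_0^5 (36*x^2 + 12*x + 1) dx. Term by term:
    ∫_0^5 36*x^2 dx = 1500;  ∫_0^5 12*x dx = 150;  ∫_0^5 1 dx = 5.
  Sum: 1500 + 150 + 5 = 1655.
Adding: ||u||_{H^1}^2 = 39625/6 + 1655 = 49555/6.


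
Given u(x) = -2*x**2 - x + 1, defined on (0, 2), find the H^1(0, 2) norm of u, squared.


||u||_{H^1}^2 = 1384/15

The H^1 norm (squared) on an interval (0, L) is
  ||u||_{H^1}^2 = ∫_0^L u(x)^2 dx + ∫_0^L u'(x)^2 dx.
Compute u'(x) = -4*x - 1.
Then u(x)^2 = 4*x**4 + 4*x**3 - 3*x**2 - 2*x + 1 and u'(x)^2 = 16*x**2 + 8*x + 1.
Integrate each monomial from 0 to 2 using ∫_0^2 c·x^n dx = c·2^(n+1)/(n+1):
  ∫_0^2 u(x)^2 dx = ∫_0^2 (4*x^4 + 4*x^3 - 3*x^2 - 2*x + 1) dx. Term by term:
    ∫_0^2 4*x^4 dx = 128/5;  ∫_0^2 4*x^3 dx = 16;  ∫_0^2 -3*x^2 dx = -8;
    ∫_0^2 -2*x dx = -4;  ∫_0^2 1 dx = 2.
  Sum: 128/5 + 16 − 8 − 4 + 2 = 158/5.
  ∫_0^2 u'(x)^2 dx = ∫_0^2 (16*x^2 + 8*x + 1) dx. Term by term:
    ∫_0^2 16*x^2 dx = 128/3;  ∫_0^2 8*x dx = 16;  ∫_0^2 1 dx = 2.
  Sum: 128/3 + 16 + 2 = 182/3.
Adding: ||u||_{H^1}^2 = 158/5 + 182/3 = 1384/15.


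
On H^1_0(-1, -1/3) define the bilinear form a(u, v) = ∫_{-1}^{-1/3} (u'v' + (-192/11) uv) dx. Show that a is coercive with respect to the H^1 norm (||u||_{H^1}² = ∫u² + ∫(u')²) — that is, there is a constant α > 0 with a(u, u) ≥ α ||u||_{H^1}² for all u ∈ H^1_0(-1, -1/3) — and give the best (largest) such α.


α = 3*(-256 + 33*π^2)/(11*(4 + 9*π^2))

Coercivity of a(·,·) on H^1_0(-1, -1/3) means a(u, u) ≥ α ||u||_{H^1}² for every u ∈ H^1_0.
The interval has length L = 2/3, and Poincaré/coercivity depend only on L. Here a(u, u) = ∫(u')² + (-192/11)·∫u².
Here c = -192/11 < 0 with |c| < (π/L)² = 9*π^2/4, so coercivity still holds. The condition a(u,u) ≥ α||u||_{H^1}² reads (1−α)∫(u')² ≥ (α−c)∫u². Any admissible α is ≤ 1 (rapidly oscillating u have ∫u²/∫(u')² → 0), and α = 1 would force 0 ≥ (1−c)∫u², impossible since c < 1; so 1−α > 0. By the sharp Poincaré inequality on H^1_0 of an interval of length L, ∫(u')² ≥ (π/L)²∫u² with equality for the first sine mode sin(π(x−x₀)/L) (x₀ the left endpoint), so the inequality holds for all u iff (1−α)(π/L)² ≥ α − c, i.e. α ≤ ((π/L)² + c)/((π/L)² + 1) = (1 + c(L/π)²)/(1 + (L/π)²). (Direct route, valid since c ≤ 0: Poincaré gives c∫u² ≥ c(L/π)²∫(u')², so a(u,u) ≥ (1 + c(L/π)²)∫(u')², while ||u||_{H^1}² ≤ (1 + (L/π)²)∫(u')²; dividing yields the same α.) With (π/L)² = 9*π^2/4 and c = -192/11, the largest admissible constant is α = ((π/L)² + c)/((π/L)² + 1).
Simplifying, α = 3*(-256 + 33*π^2)/(11*(4 + 9*π^2)).


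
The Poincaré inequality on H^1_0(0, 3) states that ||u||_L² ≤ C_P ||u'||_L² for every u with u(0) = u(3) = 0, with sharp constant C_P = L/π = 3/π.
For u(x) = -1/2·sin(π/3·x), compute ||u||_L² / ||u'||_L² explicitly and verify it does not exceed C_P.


||u||_L² / ||u'||_L² = 3/π = C_P.

u(x) = -1/2·sin(π/3·x), so u'(x) = -π*cos(π*x/3)/6.
Writing u(x) = A·sin(kπx/L) with A = -1/2 and k = 1, use ∫_0^L sin²(kπx/L) dx = L/2 and ∫_0^L cos²(kπx/L) dx = L/2.
u² = 1/4·sin²(π/3·x) and (u')² = π^2/36·cos²(π/3·x), and each of sin², cos² integrates to L/2 = 3/2 over (0, 3).
∫_0^3 u² dx = 3/8, so ||u||_L² = sqrt(6)/4.
∫_0^3 (u')² dx = π^2/24, so ||u'||_L² = sqrt(6)*π/12.
Ratio ||u||_L² / ||u'||_L² = 3/π.
Sharp Poincaré constant on H^1_0(0, 3) is C_P = L/π = 3/π, achieved by sin(π/3·x).
This is the k = 1 eigenfunction (up to amplitude), so the ratio equals the sharp Poincaré constant exactly.


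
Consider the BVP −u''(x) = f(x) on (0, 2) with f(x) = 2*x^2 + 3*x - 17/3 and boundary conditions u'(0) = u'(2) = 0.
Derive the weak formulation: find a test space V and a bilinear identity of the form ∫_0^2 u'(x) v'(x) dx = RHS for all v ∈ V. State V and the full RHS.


V = H^1(0, 2) (no boundary constraint on v; u is determined up to an additive constant); weak form: ∫_0^2 u'v' dx = ∫_0^2 (2*x^2 + 3*x - 17/3) v dx for all v ∈ V.

Multiply both sides by a test function v and integrate from 0 to 2:
  ∫_0^2 −u''(x) v(x) dx = ∫_0^2 f(x) v(x) dx.
Integrate the LHS by parts once:
  ∫_0^2 −u'' v dx = −[u'(x) v(x)]_0^2 + ∫_0^2 u'(x) v'(x) dx.
Thus ∫_0^2 u'(x) v'(x) dx = ∫_0^2 f(x) v(x) dx + [u'(x) v(x)]_0^2.
Choose V so that boundary terms are either known or forced to vanish.
u has homogeneous Neumann: u'(0) = u'(2) = 0. So [u' v]_0^2 = 0·v(2) − 0·v(0) = 0 for any v; take V = H^1(0, 2).
Weak formulation: find u (satisfying any essential BC) such that ∫_0^2 u'(x) v'(x) dx = ∫_0^2 f v dx for all v ∈ V (homogeneous Neumann, so boundary terms vanish).
Substituting f(x) = 2*x^2 + 3*x - 17/3, the right-hand side is ∫_0^2 (2*x^2 + 3*x - 17/3) v dx.
Compatibility check (pure Neumann): taking v ≡ 1 ∈ V gives 0 = ∫_0^2 f dx + (0) − (0), i.e. ∫_0^2 f dx must equal u'(0) − u'(2) = 0. Indeed ∫_0^2 (2*x^2 + 3*x - 17/3) dx = 0, so the data are compatible. The solution is then unique only up to an additive constant (fix it e.g. by requiring ∫_0^2 u dx = 0).


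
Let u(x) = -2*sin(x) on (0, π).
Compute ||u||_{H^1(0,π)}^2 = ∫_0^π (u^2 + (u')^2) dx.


||u||_{H^1(0,π)}^2 = 4*π

u'(x) = -2*cos(x).
Expand u² and (u')² and integrate term by term on (0, π), using: for integers n ≥ 1, ∫_0^π sin²(nx) dx = ∫_0^π cos²(nx) dx = π/2; for n ≠ n', ∫_0^π sin(nx)sin(n'x) dx = ∫_0^π cos(nx)cos(n'x) dx = 0; and by product-to-sum, ∫_0^π sin(nx)cos(n'x) dx = ½∫_0^π [sin((n+n')x) + sin((n−n')x)] dx, which is 0 when n+n' is even and 2n/(n²−n'²) when n+n' is odd (it need not vanish on (0, π)).
  u² squared terms: (-2)²·∫sin(x)² dx = 4·π/2 = 2*π.
  So ∫_0^π u² dx = 2*π.
  (u')² squared terms: (-2)²·∫cos(x)² dx = 4·π/2 = 2*π.
  So ∫_0^π (u')² dx = 2*π.
||u||_{H^1}^2 = (2*π) + (2*π) = 4*π.


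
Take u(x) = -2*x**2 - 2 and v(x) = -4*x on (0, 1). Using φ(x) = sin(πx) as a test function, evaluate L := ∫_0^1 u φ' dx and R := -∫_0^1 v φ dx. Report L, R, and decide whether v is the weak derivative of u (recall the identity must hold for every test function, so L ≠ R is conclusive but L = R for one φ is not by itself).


LHS = 4/π, RHS = 4/π. Yes, v = u' weakly.

u(x) = -2*x**2 - 2, classical derivative u'(x) = -4*x.
φ(x) = sin(πx), so φ'(x) = π*cos(π*x).
Note φ(0) = φ(1) = 0, so the boundary term u·φ vanishes.
LHS = ∫_0^1 u(x) φ'(x) dx = ∫_0^1 (-2*π*x^2*cos(π*x) - 2*π*cos(π*x)) dx. Term by term:
  ∫_0^1 -2*π*cos(π*x) dx = 0;  ∫_0^1 -2*π*x^2*cos(π*x) dx = 4/π.
Sum: 0 + 4/π = 4/π.
So LHS = 4/π.
∫_0^1 v(x) φ(x) dx = ∫_0^1 (-4*x*sin(π*x)) dx. Term by term:
  ∫_0^1 -4*x*sin(π*x) dx = -4/π.
So RHS = -∫_0^1 v(x) φ(x) dx = 4/π.
LHS = RHS, so the identity holds for this test φ.
Moreover u is smooth here and v(x) = u'(x) = -4*x pointwise, so the identity holds for every test function. Hence v is the weak derivative of u.


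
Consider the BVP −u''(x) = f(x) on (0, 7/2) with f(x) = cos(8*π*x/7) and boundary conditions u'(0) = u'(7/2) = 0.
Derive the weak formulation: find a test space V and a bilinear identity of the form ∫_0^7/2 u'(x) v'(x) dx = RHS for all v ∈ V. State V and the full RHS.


V = H^1(0, 7/2) (no boundary constraint on v; u is determined up to an additive constant); weak form: ∫_0^7/2 u'v' dx = ∫_0^7/2 (cos(8*π*x/7)) v dx for all v ∈ V.

Multiply both sides by a test function v and integrate from 0 to 7/2:
  ∫_0^7/2 −u''(x) v(x) dx = ∫_0^7/2 f(x) v(x) dx.
Integrate the LHS by parts once:
  ∫_0^7/2 −u'' v dx = −[u'(x) v(x)]_0^7/2 + ∫_0^7/2 u'(x) v'(x) dx.
Thus ∫_0^7/2 u'(x) v'(x) dx = ∫_0^7/2 f(x) v(x) dx + [u'(x) v(x)]_0^7/2.
Choose V so that boundary terms are either known or forced to vanish.
u has homogeneous Neumann: u'(0) = u'(7/2) = 0. So [u' v]_0^7/2 = 0·v(7/2) − 0·v(0) = 0 for any v; take V = H^1(0, 7/2).
Weak formulation: find u (satisfying any essential BC) such that ∫_0^7/2 u'(x) v'(x) dx = ∫_0^7/2 f v dx for all v ∈ V (homogeneous Neumann, so boundary terms vanish).
Substituting f(x) = cos(8*π*x/7), the right-hand side is ∫_0^7/2 (cos(8*π*x/7)) v dx.
Compatibility check (pure Neumann): taking v ≡ 1 ∈ V gives 0 = ∫_0^7/2 f dx + (0) − (0), i.e. ∫_0^7/2 f dx must equal u'(0) − u'(7/2) = 0. Indeed ∫_0^7/2 (cos(8*π*x/7)) dx = 0, so the data are compatible. The solution is then unique only up to an additive constant (fix it e.g. by requiring ∫_0^7/2 u dx = 0).


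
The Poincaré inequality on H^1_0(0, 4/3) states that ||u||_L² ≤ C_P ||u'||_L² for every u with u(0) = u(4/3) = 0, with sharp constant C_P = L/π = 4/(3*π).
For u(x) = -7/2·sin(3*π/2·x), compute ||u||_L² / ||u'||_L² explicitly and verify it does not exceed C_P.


||u||_L² / ||u'||_L² = 2/(3*π) < C_P = 4/(3*π).

u(x) = -7/2·sin(3*π/2·x), so u'(x) = -21*π*cos(3*π*x/2)/4.
Writing u(x) = A·sin(kπx/L) with A = -7/2 and k = 2, use ∫_0^L sin²(kπx/L) dx = L/2 and ∫_0^L cos²(kπx/L) dx = L/2.
u² = 49/4·sin²(3*π/2·x) and (u')² = 441*π^2/16·cos²(3*π/2·x), and each of sin², cos² integrates to L/2 = 2/3 over (0, 4/3).
∫_0^4/3 u² dx = 49/6, so ||u||_L² = 7*sqrt(6)/6.
∫_0^4/3 (u')² dx = 147*π^2/8, so ||u'||_L² = 7*sqrt(6)*π/4.
Ratio ||u||_L² / ||u'||_L² = 2/(3*π).
Sharp Poincaré constant on H^1_0(0, 4/3) is C_P = L/π = 4/(3*π), achieved by sin(3*π/4·x).
This is the k = 2 harmonic; the ratio L/(kπ) is strictly less than C_P = L/π, consistent with the sharp inequality ||u||_L² ≤ C_P ||u'||_L².


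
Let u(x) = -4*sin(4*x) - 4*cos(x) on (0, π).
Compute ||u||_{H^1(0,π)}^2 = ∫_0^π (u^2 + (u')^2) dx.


||u||_{H^1(0,π)}^2 = 512/15 + 152*π

u'(x) = 4*sin(x) - 16*cos(4*x).
Expand u² and (u')² and integrate term by term on (0, π), using: for integers n ≥ 1, ∫_0^π sin²(nx) dx = ∫_0^π cos²(nx) dx = π/2; for n ≠ n', ∫_0^π sin(nx)sin(n'x) dx = ∫_0^π cos(nx)cos(n'x) dx = 0; and by product-to-sum, ∫_0^π sin(nx)cos(n'x) dx = ½∫_0^π [sin((n+n')x) + sin((n−n')x)] dx, which is 0 when n+n' is even and 2n/(n²−n'²) when n+n' is odd (it need not vanish on (0, π)).
  u² squared terms: (-4)²·∫cos(x)² dx = 16·π/2 = 8*π;  (-4)²·∫sin(4x)² dx = 16·π/2 = 8*π.
  u² cross terms: 2·(-4)·(-4)·∫cos(x)·sin(4x) dx = 32·(8/15) = 256/15.
  So ∫_0^π u² dx = 8*π + 8*π + 256/15 = 256/15 + 16*π.
  (u')² squared terms: (-16)²·∫cos(4x)² dx = 256·π/2 = 128*π;  (4)²·∫sin(x)² dx = 16·π/2 = 8*π.
  (u')² cross terms: 2·(-16)·(4)·∫cos(4x)·sin(x) dx = -128·(-2/15) = 256/15.
  So ∫_0^π (u')² dx = 128*π + 8*π + 256/15 = 256/15 + 136*π.
||u||_{H^1}^2 = (256/15 + 16*π) + (256/15 + 136*π) = 512/15 + 152*π.


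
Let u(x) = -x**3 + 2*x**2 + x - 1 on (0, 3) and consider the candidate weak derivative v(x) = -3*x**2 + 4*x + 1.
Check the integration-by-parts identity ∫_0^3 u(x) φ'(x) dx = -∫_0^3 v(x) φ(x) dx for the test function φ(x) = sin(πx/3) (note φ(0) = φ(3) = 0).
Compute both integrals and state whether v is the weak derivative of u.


LHS = -324/π^3 + 39/π, RHS = -324/π^3 + 39/π. Yes, v = u' weakly.

u(x) = -x**3 + 2*x**2 + x - 1, classical derivative u'(x) = -3*x**2 + 4*x + 1.
φ(x) = sin(πx/3), so φ'(x) = π*cos(π*x/3)/3.
Note φ(0) = φ(3) = 0, so the boundary term u·φ vanishes.
LHS = ∫_0^3 u(x) φ'(x) dx = ∫_0^3 (-π*x^3*cos(π*x/3)/3 + 2*π*x^2*cos(π*x/3)/3 + π*x*cos(π*x/3)/3 - π*cos(π*x/3)/3) dx. Term by term:
  ∫_0^3 -π*cos(π*x/3)/3 dx = 0;  ∫_0^3 -π*x^3*cos(π*x/3)/3 dx = -324/π^3 + 81/π;  ∫_0^3 π*x*cos(π*x/3)/3 dx = -6/π;
  ∫_0^3 2*π*x^2*cos(π*x/3)/3 dx = -36/π.
Sum: 0 + -324/π^3 + 81/π − 6/π − 36/π = -324/π^3 + 39/π.
So LHS = -324/π^3 + 39/π.
∫_0^3 v(x) φ(x) dx = ∫_0^3 (-3*x^2*sin(π*x/3) + 4*x*sin(π*x/3) + sin(π*x/3)) dx. Term by term:
  ∫_0^3 -3*x^2*sin(π*x/3) dx = -81/π + 324/π^3;  ∫_0^3 4*x*sin(π*x/3) dx = 36/π;  ∫_0^3 sin(π*x/3) dx = 6/π.
Sum: -81/π + 324/π^3 + 36/π + 6/π = -39/π + 324/π^3.
So RHS = -∫_0^3 v(x) φ(x) dx = -324/π^3 + 39/π.
LHS = RHS, so the identity holds for this test φ.
Moreover u is smooth here and v(x) = u'(x) = -3*x**2 + 4*x + 1 pointwise, so the identity holds for every test function. Hence v is the weak derivative of u.


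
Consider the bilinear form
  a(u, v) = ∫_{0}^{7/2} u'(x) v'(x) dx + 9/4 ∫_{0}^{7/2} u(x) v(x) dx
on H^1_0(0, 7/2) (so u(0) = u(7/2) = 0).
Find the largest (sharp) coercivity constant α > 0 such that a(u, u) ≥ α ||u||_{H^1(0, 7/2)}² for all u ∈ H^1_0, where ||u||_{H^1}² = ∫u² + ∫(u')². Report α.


α = 1

Coercivity of a(·,·) on H^1_0(0, 7/2) means a(u, u) ≥ α ||u||_{H^1}² for every u ∈ H^1_0.
The interval has length L = 7/2, and Poincaré/coercivity depend only on L. Here a(u, u) = ∫(u')² + (9/4)·∫u².
Here c = 9/4 ≥ 1, so a(u,u) = ∫(u')² + c∫u² ≥ ∫(u')² + ∫u² = ||u||_{H^1}², i.e. α = 1 works. No larger α is possible: a(u,u) ≥ α||u||_{H^1}² means (1−α)∫(u')² ≥ (α−c)∫u², and for the modes u_n = sin(nπ(x−x₀)/L) (x₀ the left endpoint) one has ∫u_n²/∫(u_n')² = (L/(nπ))² → 0, so a(u_n,u_n)/||u_n||_{H^1}² → 1. Hence the optimal constant is α = 1.
Therefore α = 1.


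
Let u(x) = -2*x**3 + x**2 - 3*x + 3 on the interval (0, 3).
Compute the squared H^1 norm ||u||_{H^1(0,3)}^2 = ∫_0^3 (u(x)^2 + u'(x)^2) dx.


||u||_{H^1}^2 = 189603/70

The H^1 norm (squared) on an interval (0, L) is
  ||u||_{H^1}^2 = ∫_0^L u(x)^2 dx + ∫_0^L u'(x)^2 dx.
Compute u'(x) = -6*x**2 + 2*x - 3.
Then u(x)^2 = 4*x**6 - 4*x**5 + 13*x**4 - 18*x**3 + 15*x**2 - 18*x + 9 and u'(x)^2 = 36*x**4 - 24*x**3 + 40*x**2 - 12*x + 9.
Integrate each monomial from 0 to 3 using ∫_0^3 c·x^n dx = c·3^(n+1)/(n+1):
  ∫_0^3 u(x)^2 dx = ∫_0^3 (4*x^6 - 4*x^5 + 13*x^4 - 18*x^3 + 15*x^2 - 18*x + 9) dx. Term by term:
    ∫_0^3 4*x^6 dx = 8748/7;  ∫_0^3 -4*x^5 dx = -486;  ∫_0^3 13*x^4 dx = 3159/5;
    ∫_0^3 -18*x^3 dx = -729/2;  ∫_0^3 15*x^2 dx = 135;  ∫_0^3 -18*x dx = -81;
    ∫_0^3 9 dx = 27.
  Sum: 8748/7 − 486 + 3159/5 − 729/2 + 135 − 81 + 27 = 77841/70.
  ∫_0^3 u'(x)^2 dx = ∫_0^3 (36*x^4 - 24*x^3 + 40*x^2 - 12*x + 9) dx. Term by term:
    ∫_0^3 36*x^4 dx = 8748/5;  ∫_0^3 -24*x^3 dx = -486;  ∫_0^3 40*x^2 dx = 360;
    ∫_0^3 -12*x dx = -54;  ∫_0^3 9 dx = 27.
  Sum: 8748/5 − 486 + 360 − 54 + 27 = 7983/5.
Adding: ||u||_{H^1}^2 = 77841/70 + 7983/5 = 189603/70.


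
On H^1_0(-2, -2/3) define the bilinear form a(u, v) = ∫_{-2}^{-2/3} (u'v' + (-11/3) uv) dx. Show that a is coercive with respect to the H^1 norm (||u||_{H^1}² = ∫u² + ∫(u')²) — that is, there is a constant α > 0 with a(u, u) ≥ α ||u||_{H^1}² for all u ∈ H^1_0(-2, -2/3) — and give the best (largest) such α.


α = (-176 + 27*π^2)/(3*(16 + 9*π^2))

Coercivity of a(·,·) on H^1_0(-2, -2/3) means a(u, u) ≥ α ||u||_{H^1}² for every u ∈ H^1_0.
The interval has length L = 4/3, and Poincaré/coercivity depend only on L. Here a(u, u) = ∫(u')² + (-11/3)·∫u².
Here c = -11/3 < 0 with |c| < (π/L)² = 9*π^2/16, so coercivity still holds. The condition a(u,u) ≥ α||u||_{H^1}² reads (1−α)∫(u')² ≥ (α−c)∫u². Any admissible α is ≤ 1 (rapidly oscillating u have ∫u²/∫(u')² → 0), and α = 1 would force 0 ≥ (1−c)∫u², impossible since c < 1; so 1−α > 0. By the sharp Poincaré inequality on H^1_0 of an interval of length L, ∫(u')² ≥ (π/L)²∫u² with equality for the first sine mode sin(π(x−x₀)/L) (x₀ the left endpoint), so the inequality holds for all u iff (1−α)(π/L)² ≥ α − c, i.e. α ≤ ((π/L)² + c)/((π/L)² + 1) = (1 + c(L/π)²)/(1 + (L/π)²). (Direct route, valid since c ≤ 0: Poincaré gives c∫u² ≥ c(L/π)²∫(u')², so a(u,u) ≥ (1 + c(L/π)²)∫(u')², while ||u||_{H^1}² ≤ (1 + (L/π)²)∫(u')²; dividing yields the same α.) With (π/L)² = 9*π^2/16 and c = -11/3, the largest admissible constant is α = ((π/L)² + c)/((π/L)² + 1).
Simplifying, α = (-176 + 27*π^2)/(3*(16 + 9*π^2)).


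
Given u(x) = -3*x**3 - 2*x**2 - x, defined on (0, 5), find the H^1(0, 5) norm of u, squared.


||u||_{H^1}^2 = 4242205/21

The H^1 norm (squared) on an interval (0, L) is
  ||u||_{H^1}^2 = ∫_0^L u(x)^2 dx + ∫_0^L u'(x)^2 dx.
Compute u'(x) = -9*x**2 - 4*x - 1.
Then u(x)^2 = 9*x**6 + 12*x**5 + 10*x**4 + 4*x**3 + x**2 and u'(x)^2 = 81*x**4 + 72*x**3 + 34*x**2 + 8*x + 1.
Integrate each monomial from 0 to 5 using ∫_0^5 c·x^n dx = c·5^(n+1)/(n+1):
  ∫_0^5 u(x)^2 dx = ∫_0^5 (9*x^6 + 12*x^5 + 10*x^4 + 4*x^3 + x^2) dx. Term by term:
    ∫_0^5 9*x^6 dx = 703125/7;  ∫_0^5 12*x^5 dx = 31250;  ∫_0^5 10*x^4 dx = 6250;
    ∫_0^5 4*x^3 dx = 625;  ∫_0^5 x^2 dx = 125/3.
  Sum: 703125/7 + 31250 + 6250 + 625 + 125/3 = 2910875/21.
  ∫_0^5 u'(x)^2 dx = ∫_0^5 (81*x^4 + 72*x^3 + 34*x^2 + 8*x + 1) dx. Term by term:
    ∫_0^5 81*x^4 dx = 50625;  ∫_0^5 72*x^3 dx = 11250;  ∫_0^5 34*x^2 dx = 4250/3;
    ∫_0^5 8*x dx = 100;  ∫_0^5 1 dx = 5.
  Sum: 50625 + 11250 + 4250/3 + 100 + 5 = 190190/3.
Adding: ||u||_{H^1}^2 = 2910875/21 + 190190/3 = 4242205/21.


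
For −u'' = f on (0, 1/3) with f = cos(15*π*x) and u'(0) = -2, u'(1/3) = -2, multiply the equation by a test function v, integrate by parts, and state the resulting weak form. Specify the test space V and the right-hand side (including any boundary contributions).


V = H^1(0, 1/3) (v unrestricted at boundary; u is determined up to an additive constant); weak form: ∫_0^1/3 u'v' dx = ∫_0^1/3 (cos(15*π*x)) v dx − 2·v(1/3) + 2·v(0) for all v ∈ V.

Multiply both sides by a test function v and integrate from 0 to 1/3:
  ∫_0^1/3 −u''(x) v(x) dx = ∫_0^1/3 f(x) v(x) dx.
Integrate the LHS by parts once:
  ∫_0^1/3 −u'' v dx = −[u'(x) v(x)]_0^1/3 + ∫_0^1/3 u'(x) v'(x) dx.
Thus ∫_0^1/3 u'(x) v'(x) dx = ∫_0^1/3 f(x) v(x) dx + [u'(x) v(x)]_0^1/3.
Choose V so that boundary terms are either known or forced to vanish.
u has inhomogeneous Neumann u'(0) = -2, u'(1/3) = -2. [u' v]_0^1/3 = (-2)·v(1/3) − (-2)·v(0) = − 2·v(1/3) + 2·v(0). Take V = H^1(0, 1/3); boundary term becomes part of RHS.
Weak formulation: find u (satisfying any essential BC) such that ∫_0^1/3 u'(x) v'(x) dx = ∫_0^1/3 f v dx − 2·v(1/3) + 2·v(0) for all v ∈ V (Neumann data are natural BCs: they enter the RHS as boundary terms).
Substituting f(x) = cos(15*π*x), the right-hand side is ∫_0^1/3 (cos(15*π*x)) v dx − 2·v(1/3) + 2·v(0).
Compatibility check (pure Neumann): taking v ≡ 1 ∈ V gives 0 = ∫_0^1/3 f dx + (-2) − (-2), i.e. ∫_0^1/3 f dx must equal u'(0) − u'(1/3) = 0. Indeed ∫_0^1/3 (cos(15*π*x)) dx = 0, so the data are compatible. The solution is then unique only up to an additive constant (fix it e.g. by requiring ∫_0^1/3 u dx = 0).


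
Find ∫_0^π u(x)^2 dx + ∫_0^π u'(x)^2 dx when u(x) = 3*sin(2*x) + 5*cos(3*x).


||u||_{H^1(0,π)}^2 = -240 + 295*π/2

u'(x) = -15*sin(3*x) + 6*cos(2*x).
Expand u² and (u')² and integrate term by term on (0, π), using: for integers n ≥ 1, ∫_0^π sin²(nx) dx = ∫_0^π cos²(nx) dx = π/2; for n ≠ n', ∫_0^π sin(nx)sin(n'x) dx = ∫_0^π cos(nx)cos(n'x) dx = 0; and by product-to-sum, ∫_0^π sin(nx)cos(n'x) dx = ½∫_0^π [sin((n+n')x) + sin((n−n')x)] dx, which is 0 when n+n' is even and 2n/(n²−n'²) when n+n' is odd (it need not vanish on (0, π)).
  u² squared terms: (3)²·∫sin(2x)² dx = 9·π/2 = 9*π/2;  (5)²·∫cos(3x)² dx = 25·π/2 = 25*π/2.
  u² cross terms: 2·(3)·(5)·∫sin(2x)·cos(3x) dx = 30·(-4/5) = -24.
  So ∫_0^π u² dx = 9*π/2 + 25*π/2 − 24 = -24 + 17*π.
  (u')² squared terms: (-15)²·∫sin(3x)² dx = 225·π/2 = 225*π/2;  (6)²·∫cos(2x)² dx = 36·π/2 = 18*π.
  (u')² cross terms: 2·(-15)·(6)·∫sin(3x)·cos(2x) dx = -180·(6/5) = -216.
  So ∫_0^π (u')² dx = 225*π/2 + 18*π − 216 = -216 + 261*π/2.
||u||_{H^1}^2 = (-24 + 17*π) + (-216 + 261*π/2) = -240 + 295*π/2.


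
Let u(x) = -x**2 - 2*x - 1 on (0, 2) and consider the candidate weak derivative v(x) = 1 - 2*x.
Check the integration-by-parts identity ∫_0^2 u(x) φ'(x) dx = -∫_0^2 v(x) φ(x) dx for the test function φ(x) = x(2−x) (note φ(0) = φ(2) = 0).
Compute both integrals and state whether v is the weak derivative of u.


LHS = 16/3, RHS = 4/3. No, v is not the weak derivative of u.

u(x) = -x**2 - 2*x - 1, classical derivative u'(x) = -2*x - 2.
φ(x) = x(2−x), so φ'(x) = 2 - 2*x.
Note φ(0) = φ(2) = 0, so the boundary term u·φ vanishes.
LHS = ∫_0^2 u(x) φ'(x) dx = ∫_0^2 (2*x^3 + 2*x^2 - 2*x - 2) dx. Term by term:
  ∫_0^2 2*x^3 dx = 8;  ∫_0^2 2*x^2 dx = 16/3;  ∫_0^2 -2*x dx = -4;
  ∫_0^2 -2 dx = -4.
Sum: 8 + 16/3 − 4 − 4 = 16/3.
So LHS = 16/3.
∫_0^2 v(x) φ(x) dx = ∫_0^2 (2*x^3 - 5*x^2 + 2*x) dx. Term by term:
  ∫_0^2 2*x^3 dx = 8;  ∫_0^2 -5*x^2 dx = -40/3;  ∫_0^2 2*x dx = 4.
Sum: 8 − 40/3 + 4 = -4/3.
So RHS = -∫_0^2 v(x) φ(x) dx = 4/3.
LHS − RHS = 4 ≠ 0, so the identity fails.
(For a valid weak derivative the identity must hold for EVERY test function, in particular this one. The failure shows v is NOT the weak derivative of u.)
Correct weak derivative would be u'(x) = -2*x - 2.


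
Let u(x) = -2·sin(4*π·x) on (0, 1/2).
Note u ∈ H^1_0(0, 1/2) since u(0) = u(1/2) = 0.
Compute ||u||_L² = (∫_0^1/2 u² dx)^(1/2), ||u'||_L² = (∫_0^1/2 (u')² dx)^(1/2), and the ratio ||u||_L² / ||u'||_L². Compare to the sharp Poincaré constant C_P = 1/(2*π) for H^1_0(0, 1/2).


||u||_L² / ||u'||_L² = 1/(4*π) < C_P = 1/(2*π).

u(x) = -2·sin(4*π·x), so u'(x) = -8*π*cos(4*π*x).
Writing u(x) = A·sin(kπx/L) with A = -2 and k = 2, use ∫_0^L sin²(kπx/L) dx = L/2 and ∫_0^L cos²(kπx/L) dx = L/2.
u² = 4·sin²(4*π·x) and (u')² = 64*π^2·cos²(4*π·x), and each of sin², cos² integrates to L/2 = 1/4 over (0, 1/2).
∫_0^1/2 u² dx = 1, so ||u||_L² = 1.
∫_0^1/2 (u')² dx = 16*π^2, so ||u'||_L² = 4*π.
Ratio ||u||_L² / ||u'||_L² = 1/(4*π).
Sharp Poincaré constant on H^1_0(0, 1/2) is C_P = L/π = 1/(2*π), achieved by sin(2*π·x).
This is the k = 2 harmonic; the ratio L/(kπ) is strictly less than C_P = L/π, consistent with the sharp inequality ||u||_L² ≤ C_P ||u'||_L².


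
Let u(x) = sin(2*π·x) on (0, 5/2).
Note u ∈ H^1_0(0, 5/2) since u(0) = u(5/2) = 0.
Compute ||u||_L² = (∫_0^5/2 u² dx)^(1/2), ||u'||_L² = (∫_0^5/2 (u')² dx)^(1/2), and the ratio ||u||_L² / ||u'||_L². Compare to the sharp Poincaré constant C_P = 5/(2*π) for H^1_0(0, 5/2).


||u||_L² / ||u'||_L² = 1/(2*π) < C_P = 5/(2*π).

u(x) = sin(2*π·x), so u'(x) = 2*π*cos(2*π*x).
Writing u(x) = A·sin(kπx/L) with A = 1 and k = 5, use ∫_0^L sin²(kπx/L) dx = L/2 and ∫_0^L cos²(kπx/L) dx = L/2.
u² = 1·sin²(2*π·x) and (u')² = 4*π^2·cos²(2*π·x), and each of sin², cos² integrates to L/2 = 5/4 over (0, 5/2).
∫_0^5/2 u² dx = 5/4, so ||u||_L² = sqrt(5)/2.
∫_0^5/2 (u')² dx = 5*π^2, so ||u'||_L² = sqrt(5)*π.
Ratio ||u||_L² / ||u'||_L² = 1/(2*π).
Sharp Poincaré constant on H^1_0(0, 5/2) is C_P = L/π = 5/(2*π), achieved by sin(2*π/5·x).
This is the k = 5 harmonic; the ratio L/(kπ) is strictly less than C_P = L/π, consistent with the sharp inequality ||u||_L² ≤ C_P ||u'||_L².


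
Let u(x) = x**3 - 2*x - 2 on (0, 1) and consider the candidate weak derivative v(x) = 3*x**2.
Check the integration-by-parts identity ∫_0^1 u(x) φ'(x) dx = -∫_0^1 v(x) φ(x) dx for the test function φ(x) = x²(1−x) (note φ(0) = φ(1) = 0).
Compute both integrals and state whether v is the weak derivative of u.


LHS = 1/15, RHS = -1/10. No, v is not the weak derivative of u.

u(x) = x**3 - 2*x - 2, classical derivative u'(x) = 3*x**2 - 2.
φ(x) = x²(1−x), so φ'(x) = x*(2 - 3*x).
Note φ(0) = φ(1) = 0, so the boundary term u·φ vanishes.
LHS = ∫_0^1 u(x) φ'(x) dx = ∫_0^1 (-3*x^5 + 2*x^4 + 6*x^3 + 2*x^2 - 4*x) dx. Term by term:
  ∫_0^1 -3*x^5 dx = -1/2;  ∫_0^1 2*x^4 dx = 2/5;  ∫_0^1 6*x^3 dx = 3/2;
  ∫_0^1 2*x^2 dx = 2/3;  ∫_0^1 -4*x dx = -2.
Sum: -1/2 + 2/5 + 3/2 + 2/3 − 2 = 1/15.
So LHS = 1/15.
∫_0^1 v(x) φ(x) dx = ∫_0^1 (-3*x^5 + 3*x^4) dx. Term by term:
  ∫_0^1 -3*x^5 dx = -1/2;  ∫_0^1 3*x^4 dx = 3/5.
Sum: -1/2 + 3/5 = 1/10.
So RHS = -∫_0^1 v(x) φ(x) dx = -1/10.
LHS − RHS = 1/6 ≠ 0, so the identity fails.
(For a valid weak derivative the identity must hold for EVERY test function, in particular this one. The failure shows v is NOT the weak derivative of u.)
Correct weak derivative would be u'(x) = 3*x**2 - 2.


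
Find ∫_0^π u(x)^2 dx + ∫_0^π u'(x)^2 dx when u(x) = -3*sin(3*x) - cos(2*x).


||u||_{H^1(0,π)}^2 = 36 + 95*π/2

u'(x) = 2*sin(2*x) - 9*cos(3*x).
Expand u² and (u')² and integrate term by term on (0, π), using: for integers n ≥ 1, ∫_0^π sin²(nx) dx = ∫_0^π cos²(nx) dx = π/2; for n ≠ n', ∫_0^π sin(nx)sin(n'x) dx = ∫_0^π cos(nx)cos(n'x) dx = 0; and by product-to-sum, ∫_0^π sin(nx)cos(n'x) dx = ½∫_0^π [sin((n+n')x) + sin((n−n')x)] dx, which is 0 when n+n' is even and 2n/(n²−n'²) when n+n' is odd (it need not vanish on (0, π)).
  u² squared terms: (-1)²·∫cos(2x)² dx = 1·π/2 = π/2;  (-3)²·∫sin(3x)² dx = 9·π/2 = 9*π/2.
  u² cross terms: 2·(-1)·(-3)·∫cos(2x)·sin(3x) dx = 6·(6/5) = 36/5.
  So ∫_0^π u² dx = π/2 + 9*π/2 + 36/5 = 36/5 + 5*π.
  (u')² squared terms: (-9)²·∫cos(3x)² dx = 81·π/2 = 81*π/2;  (2)²·∫sin(2x)² dx = 4·π/2 = 2*π.
  (u')² cross terms: 2·(-9)·(2)·∫cos(3x)·sin(2x) dx = -36·(-4/5) = 144/5.
  So ∫_0^π (u')² dx = 81*π/2 + 2*π + 144/5 = 144/5 + 85*π/2.
||u||_{H^1}^2 = (36/5 + 5*π) + (144/5 + 85*π/2) = 36 + 95*π/2.


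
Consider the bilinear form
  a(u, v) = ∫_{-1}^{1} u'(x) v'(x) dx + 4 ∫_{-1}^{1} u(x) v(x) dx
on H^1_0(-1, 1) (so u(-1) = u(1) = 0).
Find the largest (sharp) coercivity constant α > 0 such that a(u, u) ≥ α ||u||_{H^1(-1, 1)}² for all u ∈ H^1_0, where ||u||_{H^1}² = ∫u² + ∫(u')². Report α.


α = 1

Coercivity of a(·,·) on H^1_0(-1, 1) means a(u, u) ≥ α ||u||_{H^1}² for every u ∈ H^1_0.
The interval has length L = 2, and Poincaré/coercivity depend only on L. Here a(u, u) = ∫(u')² + (4)·∫u².
Here c = 4 ≥ 1, so a(u,u) = ∫(u')² + c∫u² ≥ ∫(u')² + ∫u² = ||u||_{H^1}², i.e. α = 1 works. No larger α is possible: a(u,u) ≥ α||u||_{H^1}² means (1−α)∫(u')² ≥ (α−c)∫u², and for the modes u_n = sin(nπ(x−x₀)/L) (x₀ the left endpoint) one has ∫u_n²/∫(u_n')² = (L/(nπ))² → 0, so a(u_n,u_n)/||u_n||_{H^1}² → 1. Hence the optimal constant is α = 1.
Therefore α = 1.


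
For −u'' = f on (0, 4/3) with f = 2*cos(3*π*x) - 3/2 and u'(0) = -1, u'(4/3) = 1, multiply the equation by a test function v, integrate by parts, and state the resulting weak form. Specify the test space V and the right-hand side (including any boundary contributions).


V = H^1(0, 4/3) (v unrestricted at boundary; u is determined up to an additive constant); weak form: ∫_0^4/3 u'v' dx = ∫_0^4/3 (2*cos(3*π*x) - 3/2) v dx + v(4/3) + v(0) for all v ∈ V.

Multiply both sides by a test function v and integrate from 0 to 4/3:
  ∫_0^4/3 −u''(x) v(x) dx = ∫_0^4/3 f(x) v(x) dx.
Integrate the LHS by parts once:
  ∫_0^4/3 −u'' v dx = −[u'(x) v(x)]_0^4/3 + ∫_0^4/3 u'(x) v'(x) dx.
Thus ∫_0^4/3 u'(x) v'(x) dx = ∫_0^4/3 f(x) v(x) dx + [u'(x) v(x)]_0^4/3.
Choose V so that boundary terms are either known or forced to vanish.
u has inhomogeneous Neumann u'(0) = -1, u'(4/3) = 1. [u' v]_0^4/3 = (1)·v(4/3) − (-1)·v(0) = v(4/3) + v(0). Take V = H^1(0, 4/3); boundary term becomes part of RHS.
Weak formulation: find u (satisfying any essential BC) such that ∫_0^4/3 u'(x) v'(x) dx = ∫_0^4/3 f v dx + v(4/3) + v(0) for all v ∈ V (Neumann data are natural BCs: they enter the RHS as boundary terms).
Substituting f(x) = 2*cos(3*π*x) - 3/2, the right-hand side is ∫_0^4/3 (2*cos(3*π*x) - 3/2) v dx + v(4/3) + v(0).
Compatibility check (pure Neumann): taking v ≡ 1 ∈ V gives 0 = ∫_0^4/3 f dx + (1) − (-1), i.e. ∫_0^4/3 f dx must equal u'(0) − u'(4/3) = -2. Indeed ∫_0^4/3 (2*cos(3*π*x) - 3/2) dx = -2, so the data are compatible. The solution is then unique only up to an additive constant (fix it e.g. by requiring ∫_0^4/3 u dx = 0).


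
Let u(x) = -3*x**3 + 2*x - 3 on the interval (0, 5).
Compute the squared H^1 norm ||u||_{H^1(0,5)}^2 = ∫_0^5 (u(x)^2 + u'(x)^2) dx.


||u||_{H^1}^2 = 6088555/42

The H^1 norm (squared) on an interval (0, L) is
  ||u||_{H^1}^2 = ∫_0^L u(x)^2 dx + ∫_0^L u'(x)^2 dx.
Compute u'(x) = 2 - 9*x**2.
Then u(x)^2 = 9*x**6 - 12*x**4 + 18*x**3 + 4*x**2 - 12*x + 9 and u'(x)^2 = 81*x**4 - 36*x**2 + 4.
Integrate each monomial from 0 to 5 using ∫_0^5 c·x^n dx = c·5^(n+1)/(n+1):
  ∫_0^5 u(x)^2 dx = ∫_0^5 (9*x^6 - 12*x^4 + 18*x^3 + 4*x^2 - 12*x + 9) dx. Term by term:
    ∫_0^5 9*x^6 dx = 703125/7;  ∫_0^5 -12*x^4 dx = -7500;  ∫_0^5 18*x^3 dx = 5625/2;
    ∫_0^5 4*x^2 dx = 500/3;  ∫_0^5 -12*x dx = -150;  ∫_0^5 9 dx = 45.
  Sum: 703125/7 − 7500 + 5625/2 + 500/3 − 150 + 45 = 4024465/42.
  ∫_0^5 u'(x)^2 dx = ∫_0^5 (81*x^4 - 36*x^2 + 4) dx. Term by term:
    ∫_0^5 81*x^4 dx = 50625;  ∫_0^5 -36*x^2 dx = -1500;  ∫_0^5 4 dx = 20.
  Sum: 50625 − 1500 + 20 = 49145.
Adding: ||u||_{H^1}^2 = 4024465/42 + 49145 = 6088555/42.


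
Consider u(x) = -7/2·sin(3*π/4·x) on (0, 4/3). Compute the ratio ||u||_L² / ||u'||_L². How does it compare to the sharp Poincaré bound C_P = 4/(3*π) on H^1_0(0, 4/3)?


||u||_L² / ||u'||_L² = 4/(3*π) = C_P.

u(x) = -7/2·sin(3*π/4·x), so u'(x) = -21*π*cos(3*π*x/4)/8.
Writing u(x) = A·sin(kπx/L) with A = -7/2 and k = 1, use ∫_0^L sin²(kπx/L) dx = L/2 and ∫_0^L cos²(kπx/L) dx = L/2.
u² = 49/4·sin²(3*π/4·x) and (u')² = 441*π^2/64·cos²(3*π/4·x), and each of sin², cos² integrates to L/2 = 2/3 over (0, 4/3).
∫_0^4/3 u² dx = 49/6, so ||u||_L² = 7*sqrt(6)/6.
∫_0^4/3 (u')² dx = 147*π^2/32, so ||u'||_L² = 7*sqrt(6)*π/8.
Ratio ||u||_L² / ||u'||_L² = 4/(3*π).
Sharp Poincaré constant on H^1_0(0, 4/3) is C_P = L/π = 4/(3*π), achieved by sin(3*π/4·x).
This is the k = 1 eigenfunction (up to amplitude), so the ratio equals the sharp Poincaré constant exactly.


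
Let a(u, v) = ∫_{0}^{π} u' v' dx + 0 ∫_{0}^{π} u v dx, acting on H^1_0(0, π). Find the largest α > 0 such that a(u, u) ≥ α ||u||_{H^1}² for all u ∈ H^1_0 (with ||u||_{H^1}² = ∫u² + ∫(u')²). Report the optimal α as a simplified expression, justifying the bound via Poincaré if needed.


α = 1/2

Coercivity of a(·,·) on H^1_0(0, π) means a(u, u) ≥ α ||u||_{H^1}² for every u ∈ H^1_0.
The interval has length L = π, and Poincaré/coercivity depend only on L. Here a(u, u) = ∫(u')² + (0)·∫u².
Here c = 0, so a(u,u) = ∫(u')² alone. The condition a(u,u) ≥ α||u||_{H^1}² reads (1−α)∫(u')² ≥ (α−c)∫u². Any admissible α is ≤ 1 (rapidly oscillating u have ∫u²/∫(u')² → 0), and α = 1 would force 0 ≥ (1−c)∫u², impossible since c < 1; so 1−α > 0. By the sharp Poincaré inequality on H^1_0 of an interval of length L, ∫(u')² ≥ (π/L)²∫u² with equality for the first sine mode sin(π(x−x₀)/L) (x₀ the left endpoint), so the inequality holds for all u iff (1−α)(π/L)² ≥ α − c, i.e. α ≤ ((π/L)² + c)/((π/L)² + 1) = (1 + c(L/π)²)/(1 + (L/π)²). (Direct route, valid since c ≤ 0: Poincaré gives c∫u² ≥ c(L/π)²∫(u')², so a(u,u) ≥ (1 + c(L/π)²)∫(u')², while ||u||_{H^1}² ≤ (1 + (L/π)²)∫(u')²; dividing yields the same α.) With (π/L)² = 1 and c = 0, the largest admissible constant is α = ((π/L)² + c)/((π/L)² + 1).
Simplifying, α = 1/2.


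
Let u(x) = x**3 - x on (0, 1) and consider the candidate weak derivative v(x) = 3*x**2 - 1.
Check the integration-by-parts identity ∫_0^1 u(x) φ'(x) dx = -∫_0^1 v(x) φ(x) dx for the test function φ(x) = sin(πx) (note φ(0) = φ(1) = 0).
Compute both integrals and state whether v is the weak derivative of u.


LHS = (12 - π^2)/π^3, RHS = (12 - π^2)/π^3. Yes, v = u' weakly.

u(x) = x**3 - x, classical derivative u'(x) = 3*x**2 - 1.
φ(x) = sin(πx), so φ'(x) = π*cos(π*x).
Note φ(0) = φ(1) = 0, so the boundary term u·φ vanishes.
LHS = ∫_0^1 u(x) φ'(x) dx = ∫_0^1 (π*x^3*cos(π*x) - π*x*cos(π*x)) dx. Term by term:
  ∫_0^1 π*x^3*cos(π*x) dx = -3/π + 12/π^3;  ∫_0^1 -π*x*cos(π*x) dx = 2/π.
Sum: -3/π + 12/π^3 + 2/π = (12 - π^2)/π^3.
So LHS = (12 - π^2)/π^3.
∫_0^1 v(x) φ(x) dx = ∫_0^1 (3*x^2*sin(π*x) - sin(π*x)) dx. Term by term:
  ∫_0^1 -sin(π*x) dx = -2/π;  ∫_0^1 3*x^2*sin(π*x) dx = -12/π^3 + 3/π.
Sum: -2/π + -12/π^3 + 3/π = (-12 + π^2)/π^3.
So RHS = -∫_0^1 v(x) φ(x) dx = (12 - π^2)/π^3.
LHS = RHS, so the identity holds for this test φ.
Moreover u is smooth here and v(x) = u'(x) = 3*x**2 - 1 pointwise, so the identity holds for every test function. Hence v is the weak derivative of u.


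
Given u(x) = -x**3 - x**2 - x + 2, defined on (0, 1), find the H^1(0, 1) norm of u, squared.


||u||_{H^1}^2 = 2669/210

The H^1 norm (squared) on an interval (0, L) is
  ||u||_{H^1}^2 = ∫_0^L u(x)^2 dx + ∫_0^L u'(x)^2 dx.
Compute u'(x) = -3*x**2 - 2*x - 1.
Then u(x)^2 = x**6 + 2*x**5 + 3*x**4 - 2*x**3 - 3*x**2 - 4*x + 4 and u'(x)^2 = 9*x**4 + 12*x**3 + 10*x**2 + 4*x + 1.
Integrate each monomial from 0 to 1 using ∫_0^1 c·x^n dx = c·1^(n+1)/(n+1):
  ∫_0^1 u(x)^2 dx = ∫_0^1 (x^6 + 2*x^5 + 3*x^4 - 2*x^3 - 3*x^2 - 4*x + 4) dx. Term by term:
    ∫_0^1 x^6 dx = 1/7;  ∫_0^1 2*x^5 dx = 1/3;  ∫_0^1 3*x^4 dx = 3/5;
    ∫_0^1 -2*x^3 dx = -1/2;  ∫_0^1 -3*x^2 dx = -1;  ∫_0^1 -4*x dx = -2;
    ∫_0^1 4 dx = 4.
  Sum: 1/7 + 1/3 + 3/5 − 1/2 − 1 − 2 + 4 = 331/210.
  ∫_0^1 u'(x)^2 dx = ∫_0^1 (9*x^4 + 12*x^3 + 10*x^2 + 4*x + 1) dx. Term by term:
    ∫_0^1 9*x^4 dx = 9/5;  ∫_0^1 12*x^3 dx = 3;  ∫_0^1 10*x^2 dx = 10/3;
    ∫_0^1 4*x dx = 2;  ∫_0^1 1 dx = 1.
  Sum: 9/5 + 3 + 10/3 + 2 + 1 = 167/15.
Adding: ||u||_{H^1}^2 = 331/210 + 167/15 = 2669/210.
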